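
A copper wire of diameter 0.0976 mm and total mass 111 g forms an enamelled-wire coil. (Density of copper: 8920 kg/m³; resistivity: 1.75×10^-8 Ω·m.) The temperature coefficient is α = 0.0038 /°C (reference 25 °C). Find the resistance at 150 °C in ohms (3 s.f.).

5740 Ω

A = π(d/2)² = π(4.8800e-05 m)² = 7.4815e-09 m²
L = m/(density·A) = 0.111/(8920×7.4815e-09) = 1663 m
R = ρL/A = (1.75×10^-8)(1663)/(7.4815e-09) = 3891 Ω
R(150 °C) = 3891 × (1 + 0.0038×125) = 5740 Ω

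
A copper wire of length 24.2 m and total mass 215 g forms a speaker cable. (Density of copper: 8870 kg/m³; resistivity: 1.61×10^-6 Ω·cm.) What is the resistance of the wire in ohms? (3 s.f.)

ρ = 1.61×10^-6 Ω·cm = 1.61×10^-8 Ω·m
A = m/(density·L) = 0.215/(8870×24.2) = 1.0016e-06 m²
R = ρL/A = (1.61×10^-8)(24.2)/(1.0016e-06) = 0.389 Ω

0.389 Ω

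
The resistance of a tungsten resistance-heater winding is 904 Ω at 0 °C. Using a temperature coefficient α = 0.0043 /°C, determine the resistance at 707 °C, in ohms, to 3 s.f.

ΔT = 707 − 0 = 707 °C
R = R₀(1 + αΔT) = 904 × (1 + 0.0043×707) = 904 × 4.04 = 3650 Ω

3650 Ω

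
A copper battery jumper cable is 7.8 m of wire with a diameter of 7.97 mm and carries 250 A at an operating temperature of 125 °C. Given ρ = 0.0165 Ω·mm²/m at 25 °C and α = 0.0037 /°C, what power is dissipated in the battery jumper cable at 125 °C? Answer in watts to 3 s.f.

221 W

ρ = 0.0165 Ω·mm²/m = 1.65×10^-8 Ω·m
A = π(d/2)² = π(3.9850e-03 m)² = 4.989e-05 m²
R₍25₎ = ρL/A = (1.65×10^-8)(7.8)/(4.989e-05) = 0.00258 Ω
R₍125₎ = R₍25₎(1 + αΔT) = 0.00258 × (1 + 0.0037×100) = 0.003534 Ω
P = I²R = (250)² × 0.003534 = 221 W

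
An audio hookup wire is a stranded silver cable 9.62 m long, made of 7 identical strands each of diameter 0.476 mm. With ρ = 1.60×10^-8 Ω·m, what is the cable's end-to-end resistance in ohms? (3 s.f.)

A_strand = π(2.3800e-04 m)² = 1.780e-07 m²
R_strand = ρL/A = (1.60×10^-8)(9.62)/(1.780e-07) = 0.865 Ω
R_total = R_strand/N = 0.865/7 = 0.124 Ω

0.124 Ω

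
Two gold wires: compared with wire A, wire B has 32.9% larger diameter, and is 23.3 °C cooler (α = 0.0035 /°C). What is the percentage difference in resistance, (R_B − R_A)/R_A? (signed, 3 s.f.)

R ∝ ρL/d² with ρ ∝ (1+αΔT), so R_B/R_A = (1 + 32.9/100)⁻² × (1 − 0.0035×23.3)
= 0.5662 × 0.9184 = 0.52
(R_B − R_A)/R_A = 0.52 − 1 = -48.0%

-48.0%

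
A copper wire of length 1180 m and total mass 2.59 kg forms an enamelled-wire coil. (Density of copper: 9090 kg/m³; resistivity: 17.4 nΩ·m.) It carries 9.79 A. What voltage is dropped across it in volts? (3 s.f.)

ρ = 17.4 nΩ·m = 1.74×10^-8 Ω·m
A = m/(density·L) = 2.59/(9090×1180) = 2.4146e-07 m²
R = ρL/A = (1.74×10^-8)(1180)/(2.4146e-07) = 85.03 Ω
V = IR = 9.79 × 85.03 = 832 V

832 V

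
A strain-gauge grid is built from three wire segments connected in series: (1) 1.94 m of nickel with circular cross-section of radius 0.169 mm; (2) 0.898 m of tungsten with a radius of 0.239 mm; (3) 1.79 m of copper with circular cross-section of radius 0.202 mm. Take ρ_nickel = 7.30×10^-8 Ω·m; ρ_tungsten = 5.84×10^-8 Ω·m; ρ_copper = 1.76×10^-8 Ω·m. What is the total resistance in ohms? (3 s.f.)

Seg 1: A = πr² = π(1.6900e-04 m)² = 8.973e-08 m²
R_1 = (7.30×10^-8)(1.94)/(8.973e-08) = 1.578 Ω
Seg 2: A = πr² = π(2.3900e-04 m)² = 1.795e-07 m²
R_2 = (5.84×10^-8)(0.898)/(1.795e-07) = 0.2922 Ω
Seg 3: A = πr² = π(2.0200e-04 m)² = 1.282e-07 m²
R_3 = (1.76×10^-8)(1.79)/(1.282e-07) = 0.2458 Ω
R_total = R_1 + R_2 + R_3 = 2.12 Ω

2.12 Ω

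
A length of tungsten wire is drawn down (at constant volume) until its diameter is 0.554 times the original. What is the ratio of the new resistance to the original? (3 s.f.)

10.6

Volume constant ⇒ L' = L/r² with r = 0.554. R' = ρL'/A' = ρ(L/r²)/(πr²d₀²/4) = R/r⁴.
Factor = 10.6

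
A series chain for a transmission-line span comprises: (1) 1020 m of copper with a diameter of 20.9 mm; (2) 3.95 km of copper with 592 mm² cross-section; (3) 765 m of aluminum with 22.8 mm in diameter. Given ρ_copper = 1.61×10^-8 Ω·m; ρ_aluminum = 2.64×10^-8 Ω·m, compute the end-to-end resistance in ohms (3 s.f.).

Seg 1: A = π(d/2)² = π(1.0450e-02 m)² = 3.431e-04 m²
R_1 = (1.61×10^-8)(1020)/(3.431e-04) = 0.04787 Ω
Seg 2: A = 592 mm² = 5.920e-04 m²
R_2 = (1.61×10^-8)(3950)/(5.920e-04) = 0.1074 Ω
Seg 3: A = π(d/2)² = π(1.1400e-02 m)² = 4.083e-04 m²
R_3 = (2.64×10^-8)(765)/(4.083e-04) = 0.04947 Ω
R_total = R_1 + R_2 + R_3 = 0.205 Ω

0.205 Ω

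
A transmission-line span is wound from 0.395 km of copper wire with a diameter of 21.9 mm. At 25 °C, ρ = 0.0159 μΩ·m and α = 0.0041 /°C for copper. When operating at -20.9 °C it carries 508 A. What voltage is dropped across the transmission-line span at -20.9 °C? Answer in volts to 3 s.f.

ρ = 0.0159 μΩ·m = 1.59×10^-8 Ω·m
A = π(d/2)² = π(1.0950e-02 m)² = 3.767e-04 m²
R₍25₎ = ρL/A = (1.59×10^-8)(395)/(3.767e-04) = 0.01667 Ω
R₍-20.9₎ = R₍25₎(1 + αΔT) = 0.01667 × (1 + 0.0041×-45.9) = 0.01354 Ω
V = IR = 508 × 0.01354 = 6.88 V

6.88 V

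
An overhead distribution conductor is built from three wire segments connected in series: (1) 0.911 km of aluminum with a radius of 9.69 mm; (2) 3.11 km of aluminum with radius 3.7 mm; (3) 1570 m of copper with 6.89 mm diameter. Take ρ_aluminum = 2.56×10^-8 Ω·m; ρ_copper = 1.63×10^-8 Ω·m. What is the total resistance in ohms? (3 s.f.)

Seg 1: A = πr² = π(9.6900e-03 m)² = 2.950e-04 m²
R_1 = (2.56×10^-8)(911)/(2.950e-04) = 0.07906 Ω
Seg 2: A = πr² = π(3.7000e-03 m)² = 4.301e-05 m²
R_2 = (2.56×10^-8)(3110)/(4.301e-05) = 1.851 Ω
Seg 3: A = π(d/2)² = π(3.4450e-03 m)² = 3.728e-05 m²
R_3 = (1.63×10^-8)(1570)/(3.728e-05) = 0.6864 Ω
R_total = R_1 + R_2 + R_3 = 2.62 Ω

2.62 Ω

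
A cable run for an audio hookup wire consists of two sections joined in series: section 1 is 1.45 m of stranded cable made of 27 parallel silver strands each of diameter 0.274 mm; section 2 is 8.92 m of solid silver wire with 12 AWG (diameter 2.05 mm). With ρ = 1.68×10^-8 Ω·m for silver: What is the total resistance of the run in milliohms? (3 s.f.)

60.7 mΩ

Section 1: A_strand = π(1.3700e-04)² = 5.896e-08 m²; R₁ = ρL/(N·A_s) = (1.68×10^-8)(1.45)/(27×5.896e-08) = 0.0153 Ω
Section 2: A = π(2.05/2 mm)² = π(1.0250e-03 m)² = 3.301e-06 m²
R₂ = (1.68×10^-8)(8.92)/(3.301e-06) = 0.0454 Ω
R = R₁ + R₂ = 60.7 mΩ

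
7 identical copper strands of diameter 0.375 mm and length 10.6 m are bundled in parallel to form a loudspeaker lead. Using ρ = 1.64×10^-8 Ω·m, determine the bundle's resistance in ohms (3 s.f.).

A_strand = π(1.8750e-04 m)² = 1.104e-07 m²
R_strand = ρL/A = (1.64×10^-8)(10.6)/(1.104e-07) = 1.574 Ω
R_total = R_strand/N = 1.574/7 = 0.225 Ω

0.225 Ω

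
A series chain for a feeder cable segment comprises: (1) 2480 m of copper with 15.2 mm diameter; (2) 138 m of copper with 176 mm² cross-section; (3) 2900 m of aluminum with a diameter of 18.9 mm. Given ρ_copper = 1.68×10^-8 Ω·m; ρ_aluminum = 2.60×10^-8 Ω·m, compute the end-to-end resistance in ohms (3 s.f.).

0.512 Ω

Seg 1: A = π(d/2)² = π(7.6000e-03 m)² = 1.815e-04 m²
R_1 = (1.68×10^-8)(2480)/(1.815e-04) = 0.2296 Ω
Seg 2: A = 176 mm² = 1.760e-04 m²
R_2 = (1.68×10^-8)(138)/(1.760e-04) = 0.01317 Ω
Seg 3: A = π(d/2)² = π(9.4500e-03 m)² = 2.806e-04 m²
R_3 = (2.60×10^-8)(2900)/(2.806e-04) = 0.2688 Ω
R_total = R_1 + R_2 + R_3 = 0.512 Ω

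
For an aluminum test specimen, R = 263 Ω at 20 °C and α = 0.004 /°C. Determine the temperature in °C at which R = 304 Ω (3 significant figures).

59.0 °C

R = R₀(1 + α(T − T₀)) ⇒ T = T₀ + (R/R₀ − 1)/α
T = 20 + (304/263 − 1)/0.004 = 20 + (0.1559)/0.004 = 59.0 °C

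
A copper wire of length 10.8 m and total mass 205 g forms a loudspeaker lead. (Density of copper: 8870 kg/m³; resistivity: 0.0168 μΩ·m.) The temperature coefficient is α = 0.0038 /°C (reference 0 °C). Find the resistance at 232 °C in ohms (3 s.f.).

ρ = 0.0168 μΩ·m = 1.68×10^-8 Ω·m
A = m/(density·L) = 0.205/(8870×10.8) = 2.1400e-06 m²
R = ρL/A = (1.68×10^-8)(10.8)/(2.1400e-06) = 0.08479 Ω
R(232 °C) = 0.08479 × (1 + 0.0038×232) = 0.160 Ω

0.160 Ω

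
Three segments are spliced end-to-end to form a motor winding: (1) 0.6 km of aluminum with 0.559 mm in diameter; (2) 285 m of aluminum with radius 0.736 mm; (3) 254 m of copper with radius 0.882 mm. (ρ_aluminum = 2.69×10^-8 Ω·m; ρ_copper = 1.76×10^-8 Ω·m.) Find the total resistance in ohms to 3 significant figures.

Seg 1: A = π(d/2)² = π(2.7950e-04 m)² = 2.454e-07 m²
R_1 = (2.69×10^-8)(600)/(2.454e-07) = 65.76 Ω
Seg 2: A = πr² = π(7.3600e-04 m)² = 1.702e-06 m²
R_2 = (2.69×10^-8)(285)/(1.702e-06) = 4.505 Ω
Seg 3: A = πr² = π(8.8200e-04 m)² = 2.444e-06 m²
R_3 = (1.76×10^-8)(254)/(2.444e-06) = 1.829 Ω
R_total = R_1 + R_2 + R_3 = 72.1 Ω

72.1 Ω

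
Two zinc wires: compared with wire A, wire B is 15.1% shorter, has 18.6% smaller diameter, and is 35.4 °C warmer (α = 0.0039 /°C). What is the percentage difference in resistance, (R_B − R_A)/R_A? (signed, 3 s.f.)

45.8%

R ∝ ρL/d² with ρ ∝ (1+αΔT), so R_B/R_A = (1 − 15.1/100) × (1 − 18.6/100)⁻² × (1 + 0.0039×35.4)
= 0.849 × 1.509 × 1.138 = 1.458
(R_B − R_A)/R_A = 1.458 − 1 = 45.8%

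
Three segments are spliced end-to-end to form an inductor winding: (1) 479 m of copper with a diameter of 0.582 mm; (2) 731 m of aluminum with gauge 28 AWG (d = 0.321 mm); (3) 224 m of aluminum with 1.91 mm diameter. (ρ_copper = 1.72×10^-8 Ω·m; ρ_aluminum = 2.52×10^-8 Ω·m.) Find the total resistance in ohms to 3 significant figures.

261 Ω

Seg 1: A = π(d/2)² = π(2.9100e-04 m)² = 2.660e-07 m²
R_1 = (1.72×10^-8)(479)/(2.660e-07) = 30.97 Ω
Seg 2: A = π(0.321/2 mm)² = π(1.6050e-04 m)² = 8.093e-08 m²
R_2 = (2.52×10^-8)(731)/(8.093e-08) = 227.6 Ω
Seg 3: A = π(d/2)² = π(9.5500e-04 m)² = 2.865e-06 m²
R_3 = (2.52×10^-8)(224)/(2.865e-06) = 1.97 Ω
R_total = R_1 + R_2 + R_3 = 261 Ω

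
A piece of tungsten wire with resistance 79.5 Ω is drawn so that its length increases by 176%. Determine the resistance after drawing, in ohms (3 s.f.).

606 Ω

k = 1 + 176/100 = 2.76; volume constant ⇒ A' = A/k, so R' = k²R.
R' = 7.618 × 79.5 = 606 Ω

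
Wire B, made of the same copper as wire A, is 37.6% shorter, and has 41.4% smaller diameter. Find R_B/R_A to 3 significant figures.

1.82

R ∝ L/d², so R_B/R_A = (1 − 37.6/100) × (1 − 41.4/100)⁻²
= 0.624 × 2.912 = 1.82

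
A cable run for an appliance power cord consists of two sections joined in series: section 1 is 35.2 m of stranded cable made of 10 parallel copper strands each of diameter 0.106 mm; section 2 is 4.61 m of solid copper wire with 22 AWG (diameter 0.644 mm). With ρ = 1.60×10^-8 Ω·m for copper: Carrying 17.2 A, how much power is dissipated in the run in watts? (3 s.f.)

1960 W

Section 1: A_strand = π(5.3000e-05)² = 8.825e-09 m²; R₁ = ρL/(N·A_s) = (1.60×10^-8)(35.2)/(10×8.825e-09) = 6.382 Ω
Section 2: A = π(0.644/2 mm)² = π(3.2200e-04 m)² = 3.257e-07 m²
R₂ = (1.60×10^-8)(4.61)/(3.257e-07) = 0.2264 Ω
R = R₁ + R₂ = 6.609 Ω
P = I²R = (17.2)² × 6.609 = 1960 W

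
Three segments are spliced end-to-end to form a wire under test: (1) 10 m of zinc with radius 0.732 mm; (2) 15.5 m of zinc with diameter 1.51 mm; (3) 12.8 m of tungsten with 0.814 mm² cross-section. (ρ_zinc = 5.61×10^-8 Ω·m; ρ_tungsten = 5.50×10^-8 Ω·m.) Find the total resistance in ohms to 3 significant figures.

Seg 1: A = πr² = π(7.3200e-04 m)² = 1.683e-06 m²
R_1 = (5.61×10^-8)(10)/(1.683e-06) = 0.3333 Ω
Seg 2: A = π(d/2)² = π(7.5500e-04 m)² = 1.791e-06 m²
R_2 = (5.61×10^-8)(15.5)/(1.791e-06) = 0.4856 Ω
Seg 3: A = 0.814 mm² = 8.140e-07 m²
R_3 = (5.50×10^-8)(12.8)/(8.140e-07) = 0.8649 Ω
R_total = R_1 + R_2 + R_3 = 1.68 Ω

1.68 Ω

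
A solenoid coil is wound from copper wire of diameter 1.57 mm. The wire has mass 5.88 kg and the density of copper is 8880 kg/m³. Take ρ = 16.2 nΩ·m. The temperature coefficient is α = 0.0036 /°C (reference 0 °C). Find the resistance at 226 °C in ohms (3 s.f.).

5.19 Ω

ρ = 16.2 nΩ·m = 1.62×10^-8 Ω·m
A = π(d/2)² = π(7.8500e-04 m)² = 1.9359e-06 m²
L = m/(density·A) = 5.88/(8880×1.9359e-06) = 342 m
R = ρL/A = (1.62×10^-8)(342)/(1.9359e-06) = 2.862 Ω
R(226 °C) = 2.862 × (1 + 0.0036×226) = 5.19 Ω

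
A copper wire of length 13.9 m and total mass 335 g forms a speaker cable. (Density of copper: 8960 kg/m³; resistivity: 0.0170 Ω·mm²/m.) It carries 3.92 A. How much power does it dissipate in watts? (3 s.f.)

ρ = 0.0170 Ω·mm²/m = 1.70×10^-8 Ω·m
A = m/(density·L) = 0.335/(8960×13.9) = 2.6898e-06 m²
R = ρL/A = (1.70×10^-8)(13.9)/(2.6898e-06) = 0.08785 Ω
P = I²R = (3.92)² × 0.08785 = 1.35 W

1.35 W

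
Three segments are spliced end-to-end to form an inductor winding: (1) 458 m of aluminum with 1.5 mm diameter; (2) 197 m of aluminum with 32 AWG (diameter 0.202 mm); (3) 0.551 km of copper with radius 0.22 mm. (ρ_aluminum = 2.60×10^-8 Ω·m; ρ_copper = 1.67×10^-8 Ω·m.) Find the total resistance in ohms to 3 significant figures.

Seg 1: A = π(d/2)² = π(7.5000e-04 m)² = 1.767e-06 m²
R_1 = (2.60×10^-8)(458)/(1.767e-06) = 6.739 Ω
Seg 2: A = π(0.202/2 mm)² = π(1.0100e-04 m)² = 3.205e-08 m²
R_2 = (2.60×10^-8)(197)/(3.205e-08) = 159.8 Ω
Seg 3: A = πr² = π(2.2000e-04 m)² = 1.521e-07 m²
R_3 = (1.67×10^-8)(551)/(1.521e-07) = 60.52 Ω
R_total = R_1 + R_2 + R_3 = 227 Ω

227 Ω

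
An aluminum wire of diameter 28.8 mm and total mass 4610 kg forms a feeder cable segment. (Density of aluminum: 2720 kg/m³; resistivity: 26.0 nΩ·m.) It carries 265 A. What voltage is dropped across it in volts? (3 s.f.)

ρ = 26.0 nΩ·m = 2.60×10^-8 Ω·m
A = π(d/2)² = π(1.4400e-02 m)² = 6.5144e-04 m²
L = m/(density·A) = 4610/(2720×6.5144e-04) = 2602 m
R = ρL/A = (2.60×10^-8)(2602)/(6.5144e-04) = 0.1038 Ω
V = IR = 265 × 0.1038 = 27.5 V

27.5 V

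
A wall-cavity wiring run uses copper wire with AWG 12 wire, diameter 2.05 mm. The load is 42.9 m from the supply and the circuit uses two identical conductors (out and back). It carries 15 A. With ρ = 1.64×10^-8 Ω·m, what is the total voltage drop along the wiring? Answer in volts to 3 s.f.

6.39 V

A = π(2.05/2 mm)² = π(1.0250e-03 m)² = 3.301e-06 m²
Total conductor length (both ways) L = 2 × 42.9 = 85.8 m
R = ρL/A = (1.64×10^-8)(85.8)/(3.301e-06) = 0.4263 Ω
V = IR = 15 × 0.4263 = 6.39 V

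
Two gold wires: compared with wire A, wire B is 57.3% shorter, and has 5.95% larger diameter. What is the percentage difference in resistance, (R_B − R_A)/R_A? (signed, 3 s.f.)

R ∝ L/d², so R_B/R_A = (1 − 57.3/100) × (1 + 5.95/100)⁻²
= 0.427 × 0.8908 = 0.3804
(R_B − R_A)/R_A = 0.3804 − 1 = -62.0%

-62.0%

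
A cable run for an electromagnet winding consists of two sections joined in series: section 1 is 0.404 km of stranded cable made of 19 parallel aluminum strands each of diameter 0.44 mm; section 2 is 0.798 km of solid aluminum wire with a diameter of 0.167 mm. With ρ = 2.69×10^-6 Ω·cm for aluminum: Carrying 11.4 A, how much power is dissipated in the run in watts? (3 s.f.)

1.28×10^5 W

ρ = 2.69×10^-6 Ω·cm = 2.69×10^-8 Ω·m
Section 1: A_strand = π(2.2000e-04)² = 1.521e-07 m²; R₁ = ρL/(N·A_s) = (2.69×10^-8)(404)/(19×1.521e-07) = 3.762 Ω
Section 2: A = π(d/2)² = π(8.3500e-05 m)² = 2.190e-08 m²
R₂ = (2.69×10^-8)(798)/(2.190e-08) = 980 Ω
R = R₁ + R₂ = 983.8 Ω
P = I²R = (11.4)² × 983.8 = 1.28×10^5 W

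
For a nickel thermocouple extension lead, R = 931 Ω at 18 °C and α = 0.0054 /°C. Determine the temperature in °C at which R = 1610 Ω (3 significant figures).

R = R₀(1 + α(T − T₀)) ⇒ T = T₀ + (R/R₀ − 1)/α
T = 18 + (1610/931 − 1)/0.0054 = 18 + (0.7293)/0.0054 = 153 °C

153 °C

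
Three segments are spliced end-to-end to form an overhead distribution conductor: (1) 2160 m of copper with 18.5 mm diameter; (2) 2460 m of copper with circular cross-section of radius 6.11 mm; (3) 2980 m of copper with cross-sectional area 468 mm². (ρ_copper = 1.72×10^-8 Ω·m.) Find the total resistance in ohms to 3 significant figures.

0.609 Ω

Seg 1: A = π(d/2)² = π(9.2500e-03 m)² = 2.688e-04 m²
R_1 = (1.72×10^-8)(2160)/(2.688e-04) = 0.1382 Ω
Seg 2: A = πr² = π(6.1100e-03 m)² = 1.173e-04 m²
R_2 = (1.72×10^-8)(2460)/(1.173e-04) = 0.3608 Ω
Seg 3: A = 468 mm² = 4.680e-04 m²
R_3 = (1.72×10^-8)(2980)/(4.680e-04) = 0.1095 Ω
R_total = R_1 + R_2 + R_3 = 0.609 Ω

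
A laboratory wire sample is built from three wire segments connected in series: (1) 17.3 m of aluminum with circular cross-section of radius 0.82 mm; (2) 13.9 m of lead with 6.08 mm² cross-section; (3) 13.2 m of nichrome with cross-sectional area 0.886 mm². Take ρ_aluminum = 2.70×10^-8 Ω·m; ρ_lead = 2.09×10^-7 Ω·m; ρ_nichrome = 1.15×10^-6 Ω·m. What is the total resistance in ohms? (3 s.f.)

Seg 1: A = πr² = π(8.2000e-04 m)² = 2.112e-06 m²
R_1 = (2.70×10^-8)(17.3)/(2.112e-06) = 0.2211 Ω
Seg 2: A = 6.08 mm² = 6.080e-06 m²
R_2 = (2.09×10^-7)(13.9)/(6.080e-06) = 0.4778 Ω
Seg 3: A = 0.886 mm² = 8.860e-07 m²
R_3 = (1.15×10^-6)(13.2)/(8.860e-07) = 17.13 Ω
R_total = R_1 + R_2 + R_3 = 17.8 Ω

17.8 Ω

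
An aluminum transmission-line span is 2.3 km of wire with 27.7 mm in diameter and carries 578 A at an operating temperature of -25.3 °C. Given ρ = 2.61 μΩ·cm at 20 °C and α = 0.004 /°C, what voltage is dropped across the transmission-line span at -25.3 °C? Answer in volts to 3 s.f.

ρ = 2.61 μΩ·cm = 2.61×10^-8 Ω·m
A = π(d/2)² = π(1.3850e-02 m)² = 6.026e-04 m²
R₍20₎ = ρL/A = (2.61×10^-8)(2300)/(6.026e-04) = 0.09961 Ω
R₍-25.3₎ = R₍20₎(1 + αΔT) = 0.09961 × (1 + 0.004×-45.3) = 0.08156 Ω
V = IR = 578 × 0.08156 = 47.1 V

47.1 V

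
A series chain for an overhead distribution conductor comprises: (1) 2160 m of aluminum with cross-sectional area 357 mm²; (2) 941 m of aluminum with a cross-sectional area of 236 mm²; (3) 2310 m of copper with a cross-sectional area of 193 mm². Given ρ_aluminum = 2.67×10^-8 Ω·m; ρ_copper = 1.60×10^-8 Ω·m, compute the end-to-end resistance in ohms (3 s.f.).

0.460 Ω

Seg 1: A = 357 mm² = 3.570e-04 m²
R_1 = (2.67×10^-8)(2160)/(3.570e-04) = 0.1615 Ω
Seg 2: A = 236 mm² = 2.360e-04 m²
R_2 = (2.67×10^-8)(941)/(2.360e-04) = 0.1065 Ω
Seg 3: A = 193 mm² = 1.930e-04 m²
R_3 = (1.60×10^-8)(2310)/(1.930e-04) = 0.1915 Ω
R_total = R_1 + R_2 + R_3 = 0.460 Ω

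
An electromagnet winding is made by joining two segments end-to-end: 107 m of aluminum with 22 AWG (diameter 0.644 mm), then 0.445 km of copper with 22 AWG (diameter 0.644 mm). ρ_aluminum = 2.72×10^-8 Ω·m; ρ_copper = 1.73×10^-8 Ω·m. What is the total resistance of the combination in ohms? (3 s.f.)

Segment 1: A = π(0.644/2 mm)² = π(3.2200e-04 m)² = 3.257e-07 m²
R₁ = ρL/A = (2.72×10^-8)(107)/(3.257e-07) = 8.935 Ω
R₂ = (1.73×10^-8)(445)/(3.257e-07) = 23.63 Ω
R = R₁ + R₂ = 32.6 Ω

32.6 Ω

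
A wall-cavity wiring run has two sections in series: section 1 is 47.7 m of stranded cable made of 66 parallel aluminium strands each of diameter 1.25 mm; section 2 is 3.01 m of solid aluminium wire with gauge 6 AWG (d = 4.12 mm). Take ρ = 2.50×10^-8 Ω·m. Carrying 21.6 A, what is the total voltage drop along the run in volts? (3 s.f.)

Section 1: A_strand = π(6.2500e-04)² = 1.227e-06 m²; R₁ = ρL/(N·A_s) = (2.50×10^-8)(47.7)/(66×1.227e-06) = 0.01472 Ω
Section 2: A = π(4.12/2 mm)² = π(2.0600e-03 m)² = 1.333e-05 m²
R₂ = (2.50×10^-8)(3.01)/(1.333e-05) = 0.005644 Ω
R = R₁ + R₂ = 0.02037 Ω
V = IR = 21.6 × 0.02037 = 0.440 V

0.440 V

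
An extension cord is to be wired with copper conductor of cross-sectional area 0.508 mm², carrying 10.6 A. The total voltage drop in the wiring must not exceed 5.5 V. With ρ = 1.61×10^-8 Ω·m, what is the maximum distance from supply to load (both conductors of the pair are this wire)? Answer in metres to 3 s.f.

A = 0.508 mm² = 5.080e-07 m²
L_max = V_max·A/(2·ρI) = (5.5)(5.080e-07)/(2×1.61×10^-8×10.6) = 8.19 m

8.19 m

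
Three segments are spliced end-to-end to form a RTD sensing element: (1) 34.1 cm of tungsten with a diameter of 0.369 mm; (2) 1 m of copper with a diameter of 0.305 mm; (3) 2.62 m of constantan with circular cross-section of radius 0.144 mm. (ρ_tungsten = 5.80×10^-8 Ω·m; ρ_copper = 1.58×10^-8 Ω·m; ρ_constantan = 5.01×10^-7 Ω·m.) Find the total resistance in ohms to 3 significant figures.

20.6 Ω

Seg 1: A = π(d/2)² = π(1.8450e-04 m)² = 1.069e-07 m²
R_1 = (5.80×10^-8)(0.341)/(1.069e-07) = 0.1849 Ω
Seg 2: A = π(d/2)² = π(1.5250e-04 m)² = 7.306e-08 m²
R_2 = (1.58×10^-8)(1)/(7.306e-08) = 0.2163 Ω
Seg 3: A = πr² = π(1.4400e-04 m)² = 6.514e-08 m²
R_3 = (5.01×10^-7)(2.62)/(6.514e-08) = 20.15 Ω
R_total = R_1 + R_2 + R_3 = 20.6 Ω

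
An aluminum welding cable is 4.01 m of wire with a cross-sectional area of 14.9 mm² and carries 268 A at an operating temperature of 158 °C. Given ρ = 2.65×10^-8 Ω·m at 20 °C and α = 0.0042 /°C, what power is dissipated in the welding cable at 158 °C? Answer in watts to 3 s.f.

809 W

A = 14.9 mm² = 1.490e-05 m²
R₍20₎ = ρL/A = (2.65×10^-8)(4.01)/(1.490e-05) = 0.007132 Ω
R₍158₎ = R₍20₎(1 + αΔT) = 0.007132 × (1 + 0.0042×138) = 0.01127 Ω
P = I²R = (268)² × 0.01127 = 809 W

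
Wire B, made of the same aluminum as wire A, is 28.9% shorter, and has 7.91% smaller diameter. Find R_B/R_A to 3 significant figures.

R ∝ L/d², so R_B/R_A = (1 − 28.9/100) × (1 − 7.91/100)⁻²
= 0.711 × 1.179 = 0.838

0.838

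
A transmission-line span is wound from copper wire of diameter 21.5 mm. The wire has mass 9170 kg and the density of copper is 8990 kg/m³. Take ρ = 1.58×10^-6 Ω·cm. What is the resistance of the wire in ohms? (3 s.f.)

0.122 Ω

ρ = 1.58×10^-6 Ω·cm = 1.58×10^-8 Ω·m
A = π(d/2)² = π(1.0750e-02 m)² = 3.6305e-04 m²
L = m/(density·A) = 9170/(8990×3.6305e-04) = 2810 m
R = ρL/A = (1.58×10^-8)(2810)/(3.6305e-04) = 0.122 Ω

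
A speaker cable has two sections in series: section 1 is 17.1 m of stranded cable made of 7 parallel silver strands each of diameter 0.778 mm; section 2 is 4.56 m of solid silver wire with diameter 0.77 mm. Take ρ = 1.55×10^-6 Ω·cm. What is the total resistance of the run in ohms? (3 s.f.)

ρ = 1.55×10^-6 Ω·cm = 1.55×10^-8 Ω·m
Section 1: A_strand = π(3.8900e-04)² = 4.754e-07 m²; R₁ = ρL/(N·A_s) = (1.55×10^-8)(17.1)/(7×4.754e-07) = 0.07965 Ω
Section 2: A = π(d/2)² = π(3.8500e-04 m)² = 4.657e-07 m²
R₂ = (1.55×10^-8)(4.56)/(4.657e-07) = 0.1518 Ω
R = R₁ + R₂ = 0.231 Ω

0.231 Ω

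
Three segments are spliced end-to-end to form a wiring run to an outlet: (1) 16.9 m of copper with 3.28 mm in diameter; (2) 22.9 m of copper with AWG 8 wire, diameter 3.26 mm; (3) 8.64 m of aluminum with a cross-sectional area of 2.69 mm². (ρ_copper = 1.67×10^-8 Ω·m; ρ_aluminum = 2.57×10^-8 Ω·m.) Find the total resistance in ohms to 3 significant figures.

Seg 1: A = π(d/2)² = π(1.6400e-03 m)² = 8.450e-06 m²
R_1 = (1.67×10^-8)(16.9)/(8.450e-06) = 0.0334 Ω
Seg 2: A = π(3.26/2 mm)² = π(1.6300e-03 m)² = 8.347e-06 m²
R_2 = (1.67×10^-8)(22.9)/(8.347e-06) = 0.04582 Ω
Seg 3: A = 2.69 mm² = 2.690e-06 m²
R_3 = (2.57×10^-8)(8.64)/(2.690e-06) = 0.08255 Ω
R_total = R_1 + R_2 + R_3 = 0.162 Ω

0.162 Ω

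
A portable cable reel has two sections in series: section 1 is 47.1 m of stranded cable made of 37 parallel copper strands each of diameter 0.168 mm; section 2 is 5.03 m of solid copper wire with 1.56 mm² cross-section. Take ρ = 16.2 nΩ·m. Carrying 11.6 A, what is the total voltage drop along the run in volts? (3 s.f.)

ρ = 16.2 nΩ·m = 1.62×10^-8 Ω·m
Section 1: A_strand = π(8.4000e-05)² = 2.217e-08 m²; R₁ = ρL/(N·A_s) = (1.62×10^-8)(47.1)/(37×2.217e-08) = 0.9303 Ω
Section 2: A = 1.56 mm² = 1.560e-06 m²
R₂ = (1.62×10^-8)(5.03)/(1.560e-06) = 0.05223 Ω
R = R₁ + R₂ = 0.9825 Ω
V = IR = 11.6 × 0.9825 = 11.4 V

11.4 V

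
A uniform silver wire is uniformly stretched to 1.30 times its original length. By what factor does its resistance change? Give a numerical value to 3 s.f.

Volume constant ⇒ A' = A/k with k = 1.3. R' = ρ(kL)/(A/k) = k²R.
Factor = 1.69

1.69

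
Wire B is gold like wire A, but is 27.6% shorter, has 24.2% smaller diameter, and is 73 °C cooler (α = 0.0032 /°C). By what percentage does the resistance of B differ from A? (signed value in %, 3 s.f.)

-3.43%

R ∝ ρL/d² with ρ ∝ (1+αΔT), so R_B/R_A = (1 − 27.6/100) × (1 − 24.2/100)⁻² × (1 − 0.0032×73)
= 0.724 × 1.74 × 0.7664 = 0.9657
(R_B − R_A)/R_A = 0.9657 − 1 = -3.43%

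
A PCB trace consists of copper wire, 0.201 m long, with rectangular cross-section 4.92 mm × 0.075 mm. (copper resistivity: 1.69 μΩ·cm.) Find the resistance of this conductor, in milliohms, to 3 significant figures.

9.21 mΩ

ρ = 1.69 μΩ·cm = 1.69×10^-8 Ω·m
A = 4.92 × 0.075 mm² = 0.369 mm² = 3.690e-07 m²
R = ρL/A = (1.69×10^-8)(0.201 m)/(3.690e-07 m²) = 9.21 mΩ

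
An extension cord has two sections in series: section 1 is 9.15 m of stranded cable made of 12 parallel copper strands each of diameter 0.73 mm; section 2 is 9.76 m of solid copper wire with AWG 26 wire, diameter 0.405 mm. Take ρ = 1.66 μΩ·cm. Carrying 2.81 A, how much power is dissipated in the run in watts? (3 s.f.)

ρ = 1.66 μΩ·cm = 1.66×10^-8 Ω·m
Section 1: A_strand = π(3.6500e-04)² = 4.185e-07 m²; R₁ = ρL/(N·A_s) = (1.66×10^-8)(9.15)/(12×4.185e-07) = 0.03024 Ω
Section 2: A = π(0.405/2 mm)² = π(2.0250e-04 m)² = 1.288e-07 m²
R₂ = (1.66×10^-8)(9.76)/(1.288e-07) = 1.258 Ω
R = R₁ + R₂ = 1.288 Ω
P = I²R = (2.81)² × 1.288 = 10.2 W

10.2 W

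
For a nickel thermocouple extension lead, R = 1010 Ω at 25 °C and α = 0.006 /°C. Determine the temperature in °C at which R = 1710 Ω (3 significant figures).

R = R₀(1 + α(T − T₀)) ⇒ T = T₀ + (R/R₀ − 1)/α
T = 25 + (1710/1010 − 1)/0.006 = 25 + (0.6931)/0.006 = 141 °C

141 °C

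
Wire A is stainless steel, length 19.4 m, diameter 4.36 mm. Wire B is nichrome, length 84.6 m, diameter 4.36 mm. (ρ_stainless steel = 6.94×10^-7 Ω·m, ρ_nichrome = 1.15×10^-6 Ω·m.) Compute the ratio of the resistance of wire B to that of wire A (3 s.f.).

7.23

R ∝ ρL/d², so R_B/R_A = (ρ_B/ρ_A) × (L_B/L_A)
= (1.15×10^-6/6.94×10^-7) × (84.6/19.4) = 7.23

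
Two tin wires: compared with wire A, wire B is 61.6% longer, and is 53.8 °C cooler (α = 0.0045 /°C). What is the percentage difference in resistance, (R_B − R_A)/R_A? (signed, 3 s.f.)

22.5%

R ∝ ρL/d² with ρ ∝ (1+αΔT), so R_B/R_A = (1 + 61.6/100) × (1 − 0.0045×53.8)
= 1.616 × 0.7579 = 1.225
(R_B − R_A)/R_A = 1.225 − 1 = 22.5%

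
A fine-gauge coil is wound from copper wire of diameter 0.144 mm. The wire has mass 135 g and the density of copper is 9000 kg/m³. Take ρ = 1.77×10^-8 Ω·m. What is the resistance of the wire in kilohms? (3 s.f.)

A = π(d/2)² = π(7.2000e-05 m)² = 1.6286e-08 m²
L = m/(density·A) = 0.135/(9000×1.6286e-08) = 921 m
R = ρL/A = (1.77×10^-8)(921)/(1.6286e-08) = 1.00 kΩ

1.00 kΩ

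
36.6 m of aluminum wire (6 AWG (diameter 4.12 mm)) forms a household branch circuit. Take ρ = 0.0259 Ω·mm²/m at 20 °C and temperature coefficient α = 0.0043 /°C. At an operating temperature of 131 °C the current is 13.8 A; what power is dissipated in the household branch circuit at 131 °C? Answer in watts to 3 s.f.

ρ = 0.0259 Ω·mm²/m = 2.59×10^-8 Ω·m
A = π(4.12/2 mm)² = π(2.0600e-03 m)² = 1.333e-05 m²
R₍20₎ = ρL/A = (2.59×10^-8)(36.6)/(1.333e-05) = 0.0711 Ω
R₍131₎ = R₍20₎(1 + αΔT) = 0.0711 × (1 + 0.0043×111) = 0.105 Ω
P = I²R = (13.8)² × 0.105 = 20.0 W

20.0 W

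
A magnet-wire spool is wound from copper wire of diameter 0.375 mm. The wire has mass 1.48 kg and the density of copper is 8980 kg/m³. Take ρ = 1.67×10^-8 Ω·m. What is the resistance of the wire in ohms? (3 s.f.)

226 Ω

A = π(d/2)² = π(1.8750e-04 m)² = 1.1045e-07 m²
L = m/(density·A) = 1.48/(8980×1.1045e-07) = 1492 m
R = ρL/A = (1.67×10^-8)(1492)/(1.1045e-07) = 226 Ω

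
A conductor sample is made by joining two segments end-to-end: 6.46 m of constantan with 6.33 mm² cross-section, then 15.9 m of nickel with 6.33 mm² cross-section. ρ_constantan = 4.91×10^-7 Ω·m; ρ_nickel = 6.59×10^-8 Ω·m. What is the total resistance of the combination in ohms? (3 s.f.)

0.667 Ω

Segment 1: A = 6.33 mm² = 6.330e-06 m²
R₁ = ρL/A = (4.91×10^-7)(6.46)/(6.330e-06) = 0.5011 Ω
R₂ = (6.59×10^-8)(15.9)/(6.330e-06) = 0.1655 Ω
R = R₁ + R₂ = 0.667 Ω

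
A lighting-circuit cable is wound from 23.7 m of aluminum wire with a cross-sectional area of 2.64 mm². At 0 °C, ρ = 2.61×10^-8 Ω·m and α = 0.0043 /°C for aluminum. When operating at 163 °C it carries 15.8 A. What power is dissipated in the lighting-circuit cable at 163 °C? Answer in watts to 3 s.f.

A = 2.64 mm² = 2.640e-06 m²
R₍0₎ = ρL/A = (2.61×10^-8)(23.7)/(2.640e-06) = 0.2343 Ω
R₍163₎ = R₍0₎(1 + αΔT) = 0.2343 × (1 + 0.0043×163) = 0.3985 Ω
P = I²R = (15.8)² × 0.3985 = 99.5 W

99.5 W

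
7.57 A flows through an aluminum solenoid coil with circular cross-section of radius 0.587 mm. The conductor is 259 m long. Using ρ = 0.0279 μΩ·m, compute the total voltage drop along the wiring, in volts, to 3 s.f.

ρ = 0.0279 μΩ·m = 2.79×10^-8 Ω·m
A = πr² = π(5.8700e-04 m)² = 1.082e-06 m²
R = ρL/A = (2.79×10^-8)(259)/(1.082e-06) = 6.675 Ω
V = IR = 7.57 × 6.675 = 50.5 V

50.5 V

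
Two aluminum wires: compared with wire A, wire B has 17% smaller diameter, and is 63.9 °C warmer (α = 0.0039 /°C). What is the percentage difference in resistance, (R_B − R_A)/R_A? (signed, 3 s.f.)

R ∝ ρL/d² with ρ ∝ (1+αΔT), so R_B/R_A = (1 − 17/100)⁻² × (1 + 0.0039×63.9)
= 1.452 × 1.249 = 1.813
(R_B − R_A)/R_A = 1.813 − 1 = 81.3%

81.3%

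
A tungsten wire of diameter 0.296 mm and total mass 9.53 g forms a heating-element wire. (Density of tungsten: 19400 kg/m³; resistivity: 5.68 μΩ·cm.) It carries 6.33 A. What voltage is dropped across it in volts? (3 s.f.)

37.3 V

ρ = 5.68 μΩ·cm = 5.68×10^-8 Ω·m
A = π(d/2)² = π(1.4800e-04 m)² = 6.8813e-08 m²
L = m/(density·A) = 0.00953/(19400×6.8813e-08) = 7.139 m
R = ρL/A = (5.68×10^-8)(7.139)/(6.8813e-08) = 5.892 Ω
V = IR = 6.33 × 5.892 = 37.3 V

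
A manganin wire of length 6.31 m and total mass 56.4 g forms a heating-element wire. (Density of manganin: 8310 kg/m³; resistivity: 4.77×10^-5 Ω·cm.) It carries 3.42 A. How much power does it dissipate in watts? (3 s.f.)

32.7 W

ρ = 4.77×10^-5 Ω·cm = 4.77×10^-7 Ω·m
A = m/(density·L) = 0.0564/(8310×6.31) = 1.0756e-06 m²
R = ρL/A = (4.77×10^-7)(6.31)/(1.0756e-06) = 2.798 Ω
P = I²R = (3.42)² × 2.798 = 32.7 W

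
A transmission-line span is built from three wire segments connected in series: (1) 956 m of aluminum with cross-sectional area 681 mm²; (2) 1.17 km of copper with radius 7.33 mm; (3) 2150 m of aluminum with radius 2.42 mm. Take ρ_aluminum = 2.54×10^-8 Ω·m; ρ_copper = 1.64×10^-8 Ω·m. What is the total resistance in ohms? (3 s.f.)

Seg 1: A = 681 mm² = 6.810e-04 m²
R_1 = (2.54×10^-8)(956)/(6.810e-04) = 0.03566 Ω
Seg 2: A = πr² = π(7.3300e-03 m)² = 1.688e-04 m²
R_2 = (1.64×10^-8)(1170)/(1.688e-04) = 0.1137 Ω
Seg 3: A = πr² = π(2.4200e-03 m)² = 1.840e-05 m²
R_3 = (2.54×10^-8)(2150)/(1.840e-05) = 2.968 Ω
R_total = R_1 + R_2 + R_3 = 3.12 Ω

3.12 Ω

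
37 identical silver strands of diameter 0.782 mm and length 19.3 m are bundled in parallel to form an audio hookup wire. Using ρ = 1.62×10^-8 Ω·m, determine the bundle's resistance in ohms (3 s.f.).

A_strand = π(3.9100e-04 m)² = 4.803e-07 m²
R_strand = ρL/A = (1.62×10^-8)(19.3)/(4.803e-07) = 0.651 Ω
R_total = R_strand/N = 0.651/37 = 0.0176 Ω

0.0176 Ω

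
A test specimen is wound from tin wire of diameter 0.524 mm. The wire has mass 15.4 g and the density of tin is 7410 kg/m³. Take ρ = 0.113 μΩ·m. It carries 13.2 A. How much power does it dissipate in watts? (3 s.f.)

ρ = 0.113 μΩ·m = 1.13×10^-7 Ω·m
A = π(d/2)² = π(2.6200e-04 m)² = 2.1565e-07 m²
L = m/(density·A) = 0.0154/(7410×2.1565e-07) = 9.637 m
R = ρL/A = (1.13×10^-7)(9.637)/(2.1565e-07) = 5.05 Ω
P = I²R = (13.2)² × 5.05 = 880 W

880 W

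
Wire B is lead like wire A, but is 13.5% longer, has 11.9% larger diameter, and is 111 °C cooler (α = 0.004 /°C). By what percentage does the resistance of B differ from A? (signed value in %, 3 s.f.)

-49.6%

R ∝ ρL/d² with ρ ∝ (1+αΔT), so R_B/R_A = (1 + 13.5/100) × (1 + 11.9/100)⁻² × (1 − 0.004×111)
= 1.135 × 0.7986 × 0.556 = 0.504
(R_B − R_A)/R_A = 0.504 − 1 = -49.6%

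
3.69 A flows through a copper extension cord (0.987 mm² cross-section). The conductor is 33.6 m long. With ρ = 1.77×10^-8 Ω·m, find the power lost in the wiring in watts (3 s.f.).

8.20 W

A = 0.987 mm² = 9.870e-07 m²
R = ρL/A = (1.77×10^-8)(33.6)/(9.870e-07) = 0.6026 Ω
P = I²R = (3.69)² × 0.6026 = 8.20 W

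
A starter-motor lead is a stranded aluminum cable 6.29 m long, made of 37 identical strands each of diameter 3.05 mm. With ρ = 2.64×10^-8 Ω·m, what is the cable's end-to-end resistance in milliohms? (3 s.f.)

A_strand = π(1.5250e-03 m)² = 7.306e-06 m²
R_strand = ρL/A = (2.64×10^-8)(6.29)/(7.306e-06) = 0.02273 Ω
R_total = R_strand/N = 0.02273/37 = 0.614 mΩ

0.614 mΩ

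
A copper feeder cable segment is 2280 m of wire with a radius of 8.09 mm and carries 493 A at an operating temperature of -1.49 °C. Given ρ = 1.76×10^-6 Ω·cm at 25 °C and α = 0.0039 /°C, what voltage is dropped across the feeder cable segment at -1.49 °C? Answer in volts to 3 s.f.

86.3 V

ρ = 1.76×10^-6 Ω·cm = 1.76×10^-8 Ω·m
A = πr² = π(8.0900e-03 m)² = 2.056e-04 m²
R₍25₎ = ρL/A = (1.76×10^-8)(2280)/(2.056e-04) = 0.1952 Ω
R₍-1.49₎ = R₍25₎(1 + αΔT) = 0.1952 × (1 + 0.0039×-26.5) = 0.175 Ω
V = IR = 493 × 0.175 = 86.3 V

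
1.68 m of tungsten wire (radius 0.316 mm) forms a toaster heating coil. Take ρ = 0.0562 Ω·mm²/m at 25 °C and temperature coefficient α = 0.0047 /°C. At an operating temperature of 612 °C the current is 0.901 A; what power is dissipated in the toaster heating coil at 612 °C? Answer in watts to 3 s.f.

ρ = 0.0562 Ω·mm²/m = 5.62×10^-8 Ω·m
A = πr² = π(3.1600e-04 m)² = 3.137e-07 m²
R₍25₎ = ρL/A = (5.62×10^-8)(1.68)/(3.137e-07) = 0.301 Ω
R₍612₎ = R₍25₎(1 + αΔT) = 0.301 × (1 + 0.0047×587) = 1.131 Ω
P = I²R = (0.901)² × 1.131 = 0.918 W

0.918 W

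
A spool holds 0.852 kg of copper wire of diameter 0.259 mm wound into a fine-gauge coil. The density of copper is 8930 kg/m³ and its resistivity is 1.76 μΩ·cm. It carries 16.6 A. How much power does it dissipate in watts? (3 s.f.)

1.67×10^5 W

ρ = 1.76 μΩ·cm = 1.76×10^-8 Ω·m
A = π(d/2)² = π(1.2950e-04 m)² = 5.2685e-08 m²
L = m/(density·A) = 0.852/(8930×5.2685e-08) = 1811 m
R = ρL/A = (1.76×10^-8)(1811)/(5.2685e-08) = 605 Ω
P = I²R = (16.6)² × 605 = 1.67×10^5 W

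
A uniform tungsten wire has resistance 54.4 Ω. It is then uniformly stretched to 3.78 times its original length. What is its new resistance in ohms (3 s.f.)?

777 Ω

Volume constant ⇒ A' = A/k with k = 3.78. R' = ρ(kL)/(A/k) = k²R.
R' = 14.29 × 54.4 = 777 Ω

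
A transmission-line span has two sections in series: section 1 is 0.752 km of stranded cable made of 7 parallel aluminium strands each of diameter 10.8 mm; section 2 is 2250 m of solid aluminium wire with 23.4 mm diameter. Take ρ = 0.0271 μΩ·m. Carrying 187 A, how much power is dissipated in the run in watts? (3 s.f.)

ρ = 0.0271 μΩ·m = 2.71×10^-8 Ω·m
Section 1: A_strand = π(5.4000e-03)² = 9.161e-05 m²; R₁ = ρL/(N·A_s) = (2.71×10^-8)(752)/(7×9.161e-05) = 0.03178 Ω
Section 2: A = π(d/2)² = π(1.1700e-02 m)² = 4.301e-04 m²
R₂ = (2.71×10^-8)(2250)/(4.301e-04) = 0.1418 Ω
R = R₁ + R₂ = 0.1736 Ω
P = I²R = (187)² × 0.1736 = 6070 W

6070 W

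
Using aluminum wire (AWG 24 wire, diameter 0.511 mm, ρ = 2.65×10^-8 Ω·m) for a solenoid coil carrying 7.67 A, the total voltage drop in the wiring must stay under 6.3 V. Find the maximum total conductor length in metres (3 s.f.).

6.36 m

A = π(0.511/2 mm)² = π(2.5550e-04 m)² = 2.051e-07 m²
L_max = V_max·A/(1·ρI) = (6.3)(2.051e-07)/(2.65×10^-8×7.67) = 6.36 m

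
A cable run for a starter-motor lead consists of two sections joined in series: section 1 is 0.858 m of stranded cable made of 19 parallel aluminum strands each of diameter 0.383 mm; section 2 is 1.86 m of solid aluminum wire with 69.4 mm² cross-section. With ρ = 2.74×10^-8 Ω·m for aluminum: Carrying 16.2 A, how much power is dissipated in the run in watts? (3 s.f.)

Section 1: A_strand = π(1.9150e-04)² = 1.152e-07 m²; R₁ = ρL/(N·A_s) = (2.74×10^-8)(0.858)/(19×1.152e-07) = 0.01074 Ω
Section 2: A = 69.4 mm² = 6.940e-05 m²
R₂ = (2.74×10^-8)(1.86)/(6.940e-05) = 7.344×10^-4 Ω
R = R₁ + R₂ = 0.01147 Ω
P = I²R = (16.2)² × 0.01147 = 3.01 W

3.01 W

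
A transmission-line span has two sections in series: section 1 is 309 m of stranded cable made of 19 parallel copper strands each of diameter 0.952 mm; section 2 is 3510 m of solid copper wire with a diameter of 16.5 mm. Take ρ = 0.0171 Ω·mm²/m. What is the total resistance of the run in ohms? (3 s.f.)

ρ = 0.0171 Ω·mm²/m = 1.71×10^-8 Ω·m
Section 1: A_strand = π(4.7600e-04)² = 7.118e-07 m²; R₁ = ρL/(N·A_s) = (1.71×10^-8)(309)/(19×7.118e-07) = 0.3907 Ω
Section 2: A = π(d/2)² = π(8.2500e-03 m)² = 2.138e-04 m²
R₂ = (1.71×10^-8)(3510)/(2.138e-04) = 0.2807 Ω
R = R₁ + R₂ = 0.671 Ω

0.671 Ω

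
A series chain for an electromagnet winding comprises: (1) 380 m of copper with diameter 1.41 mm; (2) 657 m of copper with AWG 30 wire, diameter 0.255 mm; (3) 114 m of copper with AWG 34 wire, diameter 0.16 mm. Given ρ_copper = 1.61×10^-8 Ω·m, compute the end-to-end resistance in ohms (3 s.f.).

Seg 1: A = π(d/2)² = π(7.0500e-04 m)² = 1.561e-06 m²
R_1 = (1.61×10^-8)(380)/(1.561e-06) = 3.918 Ω
Seg 2: A = π(0.255/2 mm)² = π(1.2750e-04 m)² = 5.107e-08 m²
R_2 = (1.61×10^-8)(657)/(5.107e-08) = 207.1 Ω
Seg 3: A = π(0.16/2 mm)² = π(8.0000e-05 m)² = 2.011e-08 m²
R_3 = (1.61×10^-8)(114)/(2.011e-08) = 91.29 Ω
R_total = R_1 + R_2 + R_3 = 302 Ω

302 Ω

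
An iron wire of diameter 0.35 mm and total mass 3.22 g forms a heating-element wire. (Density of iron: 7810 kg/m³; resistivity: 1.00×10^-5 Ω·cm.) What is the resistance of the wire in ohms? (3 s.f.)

4.45 Ω

ρ = 1.00×10^-5 Ω·cm = 1.00×10^-7 Ω·m
A = π(d/2)² = π(1.7500e-04 m)² = 9.6211e-08 m²
L = m/(density·A) = 0.00322/(7810×9.6211e-08) = 4.285 m
R = ρL/A = (1.00×10^-7)(4.285)/(9.6211e-08) = 4.45 Ω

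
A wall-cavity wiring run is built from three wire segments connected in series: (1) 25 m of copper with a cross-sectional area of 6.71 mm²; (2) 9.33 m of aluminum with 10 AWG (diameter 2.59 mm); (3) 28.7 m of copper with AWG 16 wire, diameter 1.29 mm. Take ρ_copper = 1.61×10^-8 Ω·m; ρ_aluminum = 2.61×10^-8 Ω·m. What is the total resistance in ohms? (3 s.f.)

Seg 1: A = 6.71 mm² = 6.710e-06 m²
R_1 = (1.61×10^-8)(25)/(6.710e-06) = 0.05999 Ω
Seg 2: A = π(2.59/2 mm)² = π(1.2950e-03 m)² = 5.269e-06 m²
R_2 = (2.61×10^-8)(9.33)/(5.269e-06) = 0.04622 Ω
Seg 3: A = π(1.29/2 mm)² = π(6.4500e-04 m)² = 1.307e-06 m²
R_3 = (1.61×10^-8)(28.7)/(1.307e-06) = 0.3535 Ω
R_total = R_1 + R_2 + R_3 = 0.460 Ω

0.460 Ω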